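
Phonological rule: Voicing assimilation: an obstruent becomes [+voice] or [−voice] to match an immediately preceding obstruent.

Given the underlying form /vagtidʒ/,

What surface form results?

[vagdidʒ]

/t/ after /g/ (voiced) → [d]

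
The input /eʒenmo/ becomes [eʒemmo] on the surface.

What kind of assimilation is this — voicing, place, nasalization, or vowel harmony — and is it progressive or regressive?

place assimilation, regressive

/n/→[m].
Each target copies a feature from the following segment, so the direction is regressive.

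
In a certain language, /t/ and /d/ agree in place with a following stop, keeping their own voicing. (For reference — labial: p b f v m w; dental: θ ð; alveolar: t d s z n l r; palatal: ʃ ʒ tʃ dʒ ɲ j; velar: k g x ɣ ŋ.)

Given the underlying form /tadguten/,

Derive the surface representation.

/d/ before /g/ (velar) → [g]

[tagguten]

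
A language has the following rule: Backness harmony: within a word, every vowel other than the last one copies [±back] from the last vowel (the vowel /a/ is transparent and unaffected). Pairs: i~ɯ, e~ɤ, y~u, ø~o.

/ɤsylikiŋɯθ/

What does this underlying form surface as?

[ɤsulɯkɯŋɯθ]

/y/ harmonizes with /ɯ/ ([+back]) → [u]
/i/ harmonizes with /ɯ/ ([+back]) → [ɯ]
/i/ harmonizes with /ɯ/ ([+back]) → [ɯ]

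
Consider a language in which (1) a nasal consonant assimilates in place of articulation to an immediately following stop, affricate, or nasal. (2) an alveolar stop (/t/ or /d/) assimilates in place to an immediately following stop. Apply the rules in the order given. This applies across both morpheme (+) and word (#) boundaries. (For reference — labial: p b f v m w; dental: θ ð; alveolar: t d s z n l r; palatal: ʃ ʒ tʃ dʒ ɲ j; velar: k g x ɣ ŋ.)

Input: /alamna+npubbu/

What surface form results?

[alanna+mpubbu]

Rule 1: /m/ before /n/ (alveolar) → [n]
Rule 1: /n/ before /p/ (labial) → [m]
After rule 1: alanna+mpubbu
Rule 2: no segment meets the rule's conditions; no change.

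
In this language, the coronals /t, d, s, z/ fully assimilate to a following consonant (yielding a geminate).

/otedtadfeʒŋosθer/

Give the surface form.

[otettaffeʒŋoθθer]

/d/ before /t/ → [t] (total assimilation)
/d/ before /f/ → [f] (total assimilation)
/s/ before /θ/ → [θ] (total assimilation)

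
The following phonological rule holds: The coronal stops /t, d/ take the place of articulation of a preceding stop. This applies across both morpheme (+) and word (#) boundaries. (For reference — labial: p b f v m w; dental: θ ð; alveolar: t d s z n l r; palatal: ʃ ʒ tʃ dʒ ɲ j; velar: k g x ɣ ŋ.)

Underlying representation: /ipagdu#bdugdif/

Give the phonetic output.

/d/ after /g/ (velar) → [g]
/d/ after /b/ (labial) → [b]
/d/ after /g/ (velar) → [g]

[ipaggu#bbuggif]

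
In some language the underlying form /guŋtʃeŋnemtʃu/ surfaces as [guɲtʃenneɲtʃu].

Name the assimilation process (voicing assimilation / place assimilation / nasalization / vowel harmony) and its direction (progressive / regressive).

/ŋ/→[ɲ] /ŋ/→[n] /m/→[ɲ].
Each target copies a feature from the following segment, so the direction is regressive.

place assimilation, regressive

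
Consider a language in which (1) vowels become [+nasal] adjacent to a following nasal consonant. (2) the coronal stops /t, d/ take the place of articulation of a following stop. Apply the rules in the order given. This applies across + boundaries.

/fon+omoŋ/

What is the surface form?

Rule 1: /o/ before nasal /n/ → [õ]
Rule 1: /o/ before nasal /m/ → [õ]
Rule 1: /o/ before nasal /ŋ/ → [õ]
After rule 1: fõn+õmõŋ
Rule 2: no segment meets the rule's conditions; no change.

[fõn+õmõŋ]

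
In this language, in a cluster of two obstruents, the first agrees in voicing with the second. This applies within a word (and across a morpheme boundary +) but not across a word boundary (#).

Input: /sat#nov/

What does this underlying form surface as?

[sat#nov]

no segment meets the rule's conditions; no change.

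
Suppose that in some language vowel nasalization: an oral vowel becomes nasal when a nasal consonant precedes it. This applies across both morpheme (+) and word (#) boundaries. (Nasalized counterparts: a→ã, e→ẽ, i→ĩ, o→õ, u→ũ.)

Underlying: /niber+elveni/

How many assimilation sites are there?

/i/ after nasal /n/ → [ĩ]
/i/ after nasal /n/ → [ĩ]
2 segments change.

2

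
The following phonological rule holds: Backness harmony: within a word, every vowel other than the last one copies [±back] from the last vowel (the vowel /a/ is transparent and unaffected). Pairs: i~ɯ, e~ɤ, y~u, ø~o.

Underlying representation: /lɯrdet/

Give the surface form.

/ɯ/ harmonizes with /e/ ([-back]) → [i]

[lirdet]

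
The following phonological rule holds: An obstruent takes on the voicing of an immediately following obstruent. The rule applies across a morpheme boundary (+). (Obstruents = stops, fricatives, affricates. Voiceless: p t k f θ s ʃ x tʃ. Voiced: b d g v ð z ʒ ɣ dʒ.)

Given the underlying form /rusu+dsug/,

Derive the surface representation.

/d/ before /s/ (voiceless) → [t]

[rusu+tsug]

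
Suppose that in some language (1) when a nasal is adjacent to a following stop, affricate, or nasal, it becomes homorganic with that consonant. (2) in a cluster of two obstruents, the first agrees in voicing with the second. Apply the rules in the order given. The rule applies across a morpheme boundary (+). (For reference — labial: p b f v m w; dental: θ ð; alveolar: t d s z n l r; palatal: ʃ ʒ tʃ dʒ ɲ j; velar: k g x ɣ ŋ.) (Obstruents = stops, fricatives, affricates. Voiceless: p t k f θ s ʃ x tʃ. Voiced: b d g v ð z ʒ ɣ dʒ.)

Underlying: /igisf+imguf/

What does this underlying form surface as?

[igisf+iŋguf]

Rule 1: /m/ before /g/ (velar) → [ŋ]
After rule 1: igisf+iŋguf
Rule 2: no segment meets the rule's conditions; no change.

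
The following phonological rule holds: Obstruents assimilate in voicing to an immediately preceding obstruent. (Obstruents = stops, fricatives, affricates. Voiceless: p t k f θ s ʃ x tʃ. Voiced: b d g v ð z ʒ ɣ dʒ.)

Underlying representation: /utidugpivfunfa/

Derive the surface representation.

/p/ after /g/ (voiced) → [b]
/f/ after /v/ (voiced) → [v]

[utidugbivvunfa]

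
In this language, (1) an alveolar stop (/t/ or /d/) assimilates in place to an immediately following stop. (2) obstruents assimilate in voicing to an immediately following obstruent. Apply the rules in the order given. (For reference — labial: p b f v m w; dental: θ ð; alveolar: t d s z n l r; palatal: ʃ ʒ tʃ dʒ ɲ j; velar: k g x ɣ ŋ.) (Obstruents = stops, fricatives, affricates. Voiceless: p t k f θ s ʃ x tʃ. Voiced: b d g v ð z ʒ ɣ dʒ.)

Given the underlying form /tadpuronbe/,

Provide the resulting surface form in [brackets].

[tappuronbe]

Rule 1: /d/ before /p/ (labial) → [b]
After rule 1: tabpuronbe
Rule 2: /b/ before /p/ (voiceless) → [p]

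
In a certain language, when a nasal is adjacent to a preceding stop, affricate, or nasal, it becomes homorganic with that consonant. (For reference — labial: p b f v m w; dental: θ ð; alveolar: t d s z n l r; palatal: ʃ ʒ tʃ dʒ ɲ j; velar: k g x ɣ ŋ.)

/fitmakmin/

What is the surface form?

[fitnakŋin]

/m/ after /t/ (alveolar) → [n]
/m/ after /k/ (velar) → [ŋ]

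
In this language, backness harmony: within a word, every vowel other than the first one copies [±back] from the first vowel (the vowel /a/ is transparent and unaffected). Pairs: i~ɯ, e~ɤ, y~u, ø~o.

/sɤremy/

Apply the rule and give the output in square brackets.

[sɤrɤmu]

/e/ harmonizes with /ɤ/ ([+back]) → [ɤ]
/y/ harmonizes with /ɤ/ ([+back]) → [u]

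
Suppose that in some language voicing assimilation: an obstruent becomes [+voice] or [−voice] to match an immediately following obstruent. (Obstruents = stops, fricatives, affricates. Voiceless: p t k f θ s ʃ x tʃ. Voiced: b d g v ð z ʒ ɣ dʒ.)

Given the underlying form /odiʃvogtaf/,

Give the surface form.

[odiʒvoktaf]

/ʃ/ before /v/ (voiced) → [ʒ]
/g/ before /t/ (voiceless) → [k]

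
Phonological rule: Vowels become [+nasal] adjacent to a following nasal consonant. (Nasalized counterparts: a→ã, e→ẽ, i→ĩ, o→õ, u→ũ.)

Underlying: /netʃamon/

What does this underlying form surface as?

[netʃãmõn]

/a/ before nasal /m/ → [ã]
/o/ before nasal /n/ → [õ]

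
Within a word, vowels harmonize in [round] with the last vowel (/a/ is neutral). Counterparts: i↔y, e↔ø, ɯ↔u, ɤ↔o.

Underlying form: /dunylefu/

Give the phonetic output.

[dunyløfu]

/e/ harmonizes with /u/ ([+round]) → [ø]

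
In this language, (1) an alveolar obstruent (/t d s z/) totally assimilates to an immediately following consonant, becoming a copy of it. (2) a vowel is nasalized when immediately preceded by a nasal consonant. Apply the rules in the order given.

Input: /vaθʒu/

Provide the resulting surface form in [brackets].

[vaθʒu]

Rule 1: no segment meets the rule's conditions; no change.
After rule 1: vaθʒu
Rule 2: no segment meets the rule's conditions; no change.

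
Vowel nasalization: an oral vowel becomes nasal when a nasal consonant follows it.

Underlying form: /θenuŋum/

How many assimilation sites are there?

3

/e/ before nasal /n/ → [ẽ]
/u/ before nasal /ŋ/ → [ũ]
/u/ before nasal /m/ → [ũ]
3 segments change.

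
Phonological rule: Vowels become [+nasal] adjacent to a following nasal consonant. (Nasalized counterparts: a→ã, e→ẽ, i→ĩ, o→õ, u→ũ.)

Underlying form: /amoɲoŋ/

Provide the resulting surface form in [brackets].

[ãmõɲõŋ]

/a/ before nasal /m/ → [ã]
/o/ before nasal /ɲ/ → [õ]
/o/ before nasal /ŋ/ → [õ]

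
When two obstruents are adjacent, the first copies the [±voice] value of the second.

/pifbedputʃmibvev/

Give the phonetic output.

/f/ before /b/ (voiced) → [v]
/d/ before /p/ (voiceless) → [t]

[pivbetputʃmibvev]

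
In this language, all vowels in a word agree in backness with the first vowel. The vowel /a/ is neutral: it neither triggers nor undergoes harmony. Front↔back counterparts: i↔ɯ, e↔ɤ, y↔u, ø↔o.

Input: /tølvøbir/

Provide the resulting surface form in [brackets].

no segment meets the rule's conditions; no change.

[tølvøbir]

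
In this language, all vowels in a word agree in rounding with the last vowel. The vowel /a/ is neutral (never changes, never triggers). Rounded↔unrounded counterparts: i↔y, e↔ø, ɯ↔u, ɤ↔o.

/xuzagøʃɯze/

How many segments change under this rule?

/u/ harmonizes with /e/ ([-round]) → [ɯ]
/ø/ harmonizes with /e/ ([-round]) → [e]
2 segments change.

2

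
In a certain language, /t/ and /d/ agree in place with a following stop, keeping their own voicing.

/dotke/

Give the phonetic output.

/t/ before /k/ (velar) → [k]

[dokke]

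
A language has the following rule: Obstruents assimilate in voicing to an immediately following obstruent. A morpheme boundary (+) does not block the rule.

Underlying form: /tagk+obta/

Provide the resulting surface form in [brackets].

/g/ before /k/ (voiceless) → [k]
/b/ before /t/ (voiceless) → [p]

[takk+opta]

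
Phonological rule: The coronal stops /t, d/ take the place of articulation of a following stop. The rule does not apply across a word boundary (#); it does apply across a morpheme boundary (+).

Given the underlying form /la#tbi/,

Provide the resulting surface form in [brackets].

/t/ before /b/ (labial) → [p]

[la#pbi]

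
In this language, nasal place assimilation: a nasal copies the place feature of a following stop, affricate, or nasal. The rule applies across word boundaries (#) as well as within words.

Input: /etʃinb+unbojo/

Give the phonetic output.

/n/ before /b/ (labial) → [m]
/n/ before /b/ (labial) → [m]

[etʃimb+umbojo]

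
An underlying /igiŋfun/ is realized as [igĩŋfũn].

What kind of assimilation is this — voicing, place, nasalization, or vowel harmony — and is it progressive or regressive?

/i/→[ĩ] /u/→[ũ].
Each target copies a feature from the following segment, so the direction is regressive.

nasalization, regressive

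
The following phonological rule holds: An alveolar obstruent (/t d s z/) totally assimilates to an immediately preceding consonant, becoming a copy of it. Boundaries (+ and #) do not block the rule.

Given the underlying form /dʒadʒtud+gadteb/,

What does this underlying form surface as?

/t/ after /dʒ/ → [dʒ] (total assimilation)
/t/ after /d/ → [d] (total assimilation)

[dʒadʒdʒud+gaddeb]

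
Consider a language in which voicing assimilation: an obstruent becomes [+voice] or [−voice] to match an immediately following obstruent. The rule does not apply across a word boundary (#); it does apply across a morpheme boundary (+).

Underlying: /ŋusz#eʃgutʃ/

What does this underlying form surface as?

[ŋuzz#eʒgutʃ]

/s/ before /z/ (voiced) → [z]
/ʃ/ before /g/ (voiced) → [ʒ]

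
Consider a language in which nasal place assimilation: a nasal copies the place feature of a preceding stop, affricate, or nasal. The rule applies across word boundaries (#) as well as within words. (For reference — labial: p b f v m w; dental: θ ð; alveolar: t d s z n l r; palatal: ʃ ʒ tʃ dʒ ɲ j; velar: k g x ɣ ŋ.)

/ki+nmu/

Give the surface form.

/m/ after /n/ (alveolar) → [n]

[ki+nnu]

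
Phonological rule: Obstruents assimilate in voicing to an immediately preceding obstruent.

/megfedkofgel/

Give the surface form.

[megvedgofkel]

/f/ after /g/ (voiced) → [v]
/k/ after /d/ (voiced) → [g]
/g/ after /f/ (voiceless) → [k]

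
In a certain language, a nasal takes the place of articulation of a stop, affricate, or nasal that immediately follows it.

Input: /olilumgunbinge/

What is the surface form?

[oliluŋgumbiŋge]

/m/ before /g/ (velar) → [ŋ]
/n/ before /b/ (labial) → [m]
/n/ before /g/ (velar) → [ŋ]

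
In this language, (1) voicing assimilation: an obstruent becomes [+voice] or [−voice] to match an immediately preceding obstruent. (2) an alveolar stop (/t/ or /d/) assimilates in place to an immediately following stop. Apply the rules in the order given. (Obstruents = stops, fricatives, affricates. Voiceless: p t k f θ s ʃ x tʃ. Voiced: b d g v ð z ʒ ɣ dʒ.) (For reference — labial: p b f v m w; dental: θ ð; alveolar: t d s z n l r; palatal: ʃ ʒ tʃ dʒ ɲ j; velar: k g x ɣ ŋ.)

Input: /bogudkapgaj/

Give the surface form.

[boguggapkaj]

Rule 1: /k/ after /d/ (voiced) → [g]
Rule 1: /g/ after /p/ (voiceless) → [k]
After rule 1: bogudgapkaj
Rule 2: /d/ before /g/ (velar) → [g]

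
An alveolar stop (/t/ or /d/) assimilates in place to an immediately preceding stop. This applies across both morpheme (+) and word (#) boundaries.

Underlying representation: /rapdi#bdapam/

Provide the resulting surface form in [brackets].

/d/ after /p/ (labial) → [b]
/d/ after /b/ (labial) → [b]

[rapbi#bbapam]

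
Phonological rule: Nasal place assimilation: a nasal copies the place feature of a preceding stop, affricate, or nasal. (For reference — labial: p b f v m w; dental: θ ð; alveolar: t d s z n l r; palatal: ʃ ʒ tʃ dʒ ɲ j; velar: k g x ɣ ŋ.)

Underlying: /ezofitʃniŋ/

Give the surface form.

/n/ after /tʃ/ (palatal) → [ɲ]

[ezofitʃɲiŋ]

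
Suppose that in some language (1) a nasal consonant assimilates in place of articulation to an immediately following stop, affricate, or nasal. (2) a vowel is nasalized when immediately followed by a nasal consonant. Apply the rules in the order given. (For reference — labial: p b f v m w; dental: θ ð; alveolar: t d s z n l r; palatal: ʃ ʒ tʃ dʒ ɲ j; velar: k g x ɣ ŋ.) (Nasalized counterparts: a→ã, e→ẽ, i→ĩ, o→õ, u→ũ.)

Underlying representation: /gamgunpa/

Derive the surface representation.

[gãŋgũmpa]

Rule 1: /m/ before /g/ (velar) → [ŋ]
Rule 1: /n/ before /p/ (labial) → [m]
After rule 1: gaŋgumpa
Rule 2: /a/ before nasal /ŋ/ → [ã]
Rule 2: /u/ before nasal /m/ → [ũ]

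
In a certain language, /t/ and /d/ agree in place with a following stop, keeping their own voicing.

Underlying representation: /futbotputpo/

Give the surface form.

/t/ before /b/ (labial) → [p]
/t/ before /p/ (labial) → [p]
/t/ before /p/ (labial) → [p]

[fupboppuppo]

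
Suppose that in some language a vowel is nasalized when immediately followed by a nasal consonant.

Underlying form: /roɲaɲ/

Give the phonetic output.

[rõɲãɲ]

/o/ before nasal /ɲ/ → [õ]
/a/ before nasal /ɲ/ → [ã]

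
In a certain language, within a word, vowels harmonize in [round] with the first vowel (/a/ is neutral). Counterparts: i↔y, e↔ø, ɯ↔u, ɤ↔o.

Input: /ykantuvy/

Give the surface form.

no segment meets the rule's conditions; no change.

[ykantuvy]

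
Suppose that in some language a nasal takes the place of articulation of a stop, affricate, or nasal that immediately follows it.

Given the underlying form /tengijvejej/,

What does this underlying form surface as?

[teŋgijvejej]

/n/ before /g/ (velar) → [ŋ]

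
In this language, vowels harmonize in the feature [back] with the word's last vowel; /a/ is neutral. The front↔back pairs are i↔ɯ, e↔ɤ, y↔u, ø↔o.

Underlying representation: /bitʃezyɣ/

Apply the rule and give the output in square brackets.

[bitʃezyɣ]

no segment meets the rule's conditions; no change.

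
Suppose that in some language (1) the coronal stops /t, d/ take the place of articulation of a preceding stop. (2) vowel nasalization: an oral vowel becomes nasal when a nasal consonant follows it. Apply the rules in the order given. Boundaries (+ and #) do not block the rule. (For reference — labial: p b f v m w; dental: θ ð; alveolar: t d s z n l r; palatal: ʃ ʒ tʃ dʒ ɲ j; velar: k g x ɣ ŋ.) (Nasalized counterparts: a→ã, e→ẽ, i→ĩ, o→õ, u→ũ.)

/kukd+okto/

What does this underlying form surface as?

Rule 1: /d/ after /k/ (velar) → [g]
Rule 1: /t/ after /k/ (velar) → [k]
After rule 1: kukg+okko
Rule 2: no segment meets the rule's conditions; no change.

[kukg+okko]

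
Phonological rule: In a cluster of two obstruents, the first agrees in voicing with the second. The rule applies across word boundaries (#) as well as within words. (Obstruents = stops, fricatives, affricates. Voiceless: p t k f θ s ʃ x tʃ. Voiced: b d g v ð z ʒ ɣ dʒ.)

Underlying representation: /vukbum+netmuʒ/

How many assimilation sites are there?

/k/ before /b/ (voiced) → [g]
1 segment changes.

1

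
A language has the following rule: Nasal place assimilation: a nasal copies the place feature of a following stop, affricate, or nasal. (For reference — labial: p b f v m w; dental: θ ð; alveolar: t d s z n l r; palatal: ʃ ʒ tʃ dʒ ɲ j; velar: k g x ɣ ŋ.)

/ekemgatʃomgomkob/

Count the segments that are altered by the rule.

3

/m/ before /g/ (velar) → [ŋ]
/m/ before /g/ (velar) → [ŋ]
/m/ before /k/ (velar) → [ŋ]
3 segments change.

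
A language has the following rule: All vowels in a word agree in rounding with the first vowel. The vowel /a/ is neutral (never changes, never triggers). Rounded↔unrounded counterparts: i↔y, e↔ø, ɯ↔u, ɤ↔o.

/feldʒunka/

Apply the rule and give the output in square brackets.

[feldʒɯnka]

/u/ harmonizes with /e/ ([-round]) → [ɯ]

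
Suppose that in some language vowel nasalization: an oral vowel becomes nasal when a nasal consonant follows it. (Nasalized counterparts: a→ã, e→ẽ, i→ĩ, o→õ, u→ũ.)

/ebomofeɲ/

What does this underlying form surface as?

[ebõmofẽɲ]

/o/ before nasal /m/ → [õ]
/e/ before nasal /ɲ/ → [ẽ]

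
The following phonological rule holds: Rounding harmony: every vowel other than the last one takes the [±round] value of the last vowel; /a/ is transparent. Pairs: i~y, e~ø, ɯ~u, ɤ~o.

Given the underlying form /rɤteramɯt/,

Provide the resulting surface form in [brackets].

[rɤteramɯt]

no segment meets the rule's conditions; no change.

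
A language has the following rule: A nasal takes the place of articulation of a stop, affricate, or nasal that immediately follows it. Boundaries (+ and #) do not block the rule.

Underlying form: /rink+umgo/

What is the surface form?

/n/ before /k/ (velar) → [ŋ]
/m/ before /g/ (velar) → [ŋ]

[riŋk+uŋgo]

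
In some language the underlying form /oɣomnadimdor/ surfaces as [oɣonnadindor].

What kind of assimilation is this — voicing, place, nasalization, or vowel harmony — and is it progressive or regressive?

place assimilation, regressive

/m/→[n] /m/→[n].
Each target copies a feature from the following segment, so the direction is regressive.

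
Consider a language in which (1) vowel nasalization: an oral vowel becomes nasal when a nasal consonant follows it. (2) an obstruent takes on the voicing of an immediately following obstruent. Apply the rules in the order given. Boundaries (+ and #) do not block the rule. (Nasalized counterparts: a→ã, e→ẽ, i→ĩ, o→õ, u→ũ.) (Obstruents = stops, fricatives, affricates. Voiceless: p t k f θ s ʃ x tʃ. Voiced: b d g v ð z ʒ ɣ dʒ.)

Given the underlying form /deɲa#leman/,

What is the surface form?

Rule 1: /e/ before nasal /ɲ/ → [ẽ]
Rule 1: /e/ before nasal /m/ → [ẽ]
Rule 1: /a/ before nasal /n/ → [ã]
After rule 1: dẽɲa#lẽmãn
Rule 2: no segment meets the rule's conditions; no change.

[dẽɲa#lẽmãn]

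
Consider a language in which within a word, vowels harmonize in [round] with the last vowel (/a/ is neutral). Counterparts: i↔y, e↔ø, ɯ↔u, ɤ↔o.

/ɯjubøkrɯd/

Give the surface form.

[ɯjɯbekrɯd]

/u/ harmonizes with /ɯ/ ([-round]) → [ɯ]
/ø/ harmonizes with /ɯ/ ([-round]) → [e]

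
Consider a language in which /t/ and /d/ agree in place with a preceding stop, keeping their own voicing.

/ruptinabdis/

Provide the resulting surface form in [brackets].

/t/ after /p/ (labial) → [p]
/d/ after /b/ (labial) → [b]

[ruppinabbis]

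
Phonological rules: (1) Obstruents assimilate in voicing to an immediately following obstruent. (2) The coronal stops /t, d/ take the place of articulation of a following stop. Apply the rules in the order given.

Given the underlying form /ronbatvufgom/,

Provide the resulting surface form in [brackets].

Rule 1: /t/ before /v/ (voiced) → [d]
Rule 1: /f/ before /g/ (voiced) → [v]
After rule 1: ronbadvuvgom
Rule 2: no segment meets the rule's conditions; no change.

[ronbadvuvgom]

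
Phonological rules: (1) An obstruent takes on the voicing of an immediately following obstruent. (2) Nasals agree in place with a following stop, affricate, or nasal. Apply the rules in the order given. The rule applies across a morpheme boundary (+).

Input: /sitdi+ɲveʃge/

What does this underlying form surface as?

Rule 1: /t/ before /d/ (voiced) → [d]
Rule 1: /ʃ/ before /g/ (voiced) → [ʒ]
After rule 1: siddi+ɲveʒge
Rule 2: no segment meets the rule's conditions; no change.

[siddi+ɲveʒge]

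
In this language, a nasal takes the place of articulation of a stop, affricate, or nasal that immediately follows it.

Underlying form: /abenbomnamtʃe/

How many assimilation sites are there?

/n/ before /b/ (labial) → [m]
/m/ before /n/ (alveolar) → [n]
/m/ before /tʃ/ (palatal) → [ɲ]
3 segments change.

3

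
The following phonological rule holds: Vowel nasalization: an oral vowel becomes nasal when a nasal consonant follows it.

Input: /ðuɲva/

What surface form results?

[ðũɲva]

/u/ before nasal /ɲ/ → [ũ]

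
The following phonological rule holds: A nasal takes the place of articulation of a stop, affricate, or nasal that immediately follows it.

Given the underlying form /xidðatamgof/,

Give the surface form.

/m/ before /g/ (velar) → [ŋ]

[xidðataŋgof]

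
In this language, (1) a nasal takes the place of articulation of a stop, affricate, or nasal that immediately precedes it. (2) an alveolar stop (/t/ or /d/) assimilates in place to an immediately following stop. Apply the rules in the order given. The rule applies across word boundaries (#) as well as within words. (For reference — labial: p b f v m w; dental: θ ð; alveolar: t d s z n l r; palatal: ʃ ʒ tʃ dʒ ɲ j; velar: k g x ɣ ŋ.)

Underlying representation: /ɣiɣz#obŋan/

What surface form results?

[ɣiɣz#obman]

Rule 1: /ŋ/ after /b/ (labial) → [m]
After rule 1: ɣiɣz#obman
Rule 2: no segment meets the rule's conditions; no change.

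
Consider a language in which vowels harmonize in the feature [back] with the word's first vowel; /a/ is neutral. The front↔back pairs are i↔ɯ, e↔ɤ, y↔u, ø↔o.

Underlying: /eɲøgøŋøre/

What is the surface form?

no segment meets the rule's conditions; no change.

[eɲøgøŋøre]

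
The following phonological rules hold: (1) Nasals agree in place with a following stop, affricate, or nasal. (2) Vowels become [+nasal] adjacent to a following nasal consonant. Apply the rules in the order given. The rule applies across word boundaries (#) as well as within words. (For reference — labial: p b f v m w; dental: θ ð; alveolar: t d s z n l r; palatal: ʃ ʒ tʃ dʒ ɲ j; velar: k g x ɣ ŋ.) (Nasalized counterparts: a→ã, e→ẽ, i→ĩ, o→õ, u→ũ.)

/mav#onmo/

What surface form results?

Rule 1: /n/ before /m/ (labial) → [m]
After rule 1: mav#ommo
Rule 2: /o/ before nasal /m/ → [õ]

[mav#õmmo]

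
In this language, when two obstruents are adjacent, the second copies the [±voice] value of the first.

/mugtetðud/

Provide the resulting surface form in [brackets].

[mugdetθud]

/t/ after /g/ (voiced) → [d]
/ð/ after /t/ (voiceless) → [θ]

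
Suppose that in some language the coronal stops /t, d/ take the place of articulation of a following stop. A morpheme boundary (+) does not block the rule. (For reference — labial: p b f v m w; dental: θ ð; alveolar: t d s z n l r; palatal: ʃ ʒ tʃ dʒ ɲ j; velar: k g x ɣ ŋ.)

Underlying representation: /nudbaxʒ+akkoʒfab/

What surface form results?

/d/ before /b/ (labial) → [b]

[nubbaxʒ+akkoʒfab]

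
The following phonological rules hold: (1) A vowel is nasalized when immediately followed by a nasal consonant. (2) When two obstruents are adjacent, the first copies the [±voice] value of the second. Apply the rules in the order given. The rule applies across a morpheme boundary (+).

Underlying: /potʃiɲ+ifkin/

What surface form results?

[potʃĩɲ+ifkĩn]

Rule 1: /i/ before nasal /ɲ/ → [ĩ]
Rule 1: /i/ before nasal /n/ → [ĩ]
After rule 1: potʃĩɲ+ifkĩn
Rule 2: no segment meets the rule's conditions; no change.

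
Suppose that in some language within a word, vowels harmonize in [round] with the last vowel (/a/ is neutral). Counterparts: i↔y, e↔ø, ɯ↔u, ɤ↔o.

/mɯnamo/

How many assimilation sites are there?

1

/ɯ/ harmonizes with /o/ ([+round]) → [u]
1 segment changes.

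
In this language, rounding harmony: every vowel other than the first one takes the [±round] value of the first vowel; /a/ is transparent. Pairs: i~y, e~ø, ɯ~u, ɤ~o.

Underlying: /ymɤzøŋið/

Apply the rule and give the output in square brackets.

[ymozøŋyð]

/ɤ/ harmonizes with /y/ ([+round]) → [o]
/i/ harmonizes with /y/ ([+round]) → [y]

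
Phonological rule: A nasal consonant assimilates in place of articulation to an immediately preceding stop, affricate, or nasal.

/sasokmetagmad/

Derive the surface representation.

[sasokŋetagŋad]

/m/ after /k/ (velar) → [ŋ]
/m/ after /g/ (velar) → [ŋ]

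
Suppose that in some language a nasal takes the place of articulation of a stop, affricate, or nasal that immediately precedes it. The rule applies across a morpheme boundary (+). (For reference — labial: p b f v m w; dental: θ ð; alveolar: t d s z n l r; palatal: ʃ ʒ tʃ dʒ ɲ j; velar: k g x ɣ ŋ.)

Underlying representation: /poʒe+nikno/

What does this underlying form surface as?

/n/ after /k/ (velar) → [ŋ]

[poʒe+nikŋo]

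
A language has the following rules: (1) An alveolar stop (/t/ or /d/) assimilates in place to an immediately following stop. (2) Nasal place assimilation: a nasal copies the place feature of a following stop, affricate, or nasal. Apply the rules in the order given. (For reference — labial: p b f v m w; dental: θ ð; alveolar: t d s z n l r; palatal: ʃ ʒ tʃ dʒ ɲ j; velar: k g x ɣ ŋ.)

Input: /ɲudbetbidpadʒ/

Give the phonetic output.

Rule 1: /d/ before /b/ (labial) → [b]
Rule 1: /t/ before /b/ (labial) → [p]
Rule 1: /d/ before /p/ (labial) → [b]
After rule 1: ɲubbepbibpadʒ
Rule 2: no segment meets the rule's conditions; no change.

[ɲubbepbibpadʒ]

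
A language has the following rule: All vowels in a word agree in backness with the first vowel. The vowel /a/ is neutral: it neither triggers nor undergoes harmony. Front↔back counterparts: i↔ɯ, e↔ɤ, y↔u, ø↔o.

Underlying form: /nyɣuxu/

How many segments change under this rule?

/u/ harmonizes with /y/ ([-back]) → [y]
/u/ harmonizes with /y/ ([-back]) → [y]
2 segments change.

2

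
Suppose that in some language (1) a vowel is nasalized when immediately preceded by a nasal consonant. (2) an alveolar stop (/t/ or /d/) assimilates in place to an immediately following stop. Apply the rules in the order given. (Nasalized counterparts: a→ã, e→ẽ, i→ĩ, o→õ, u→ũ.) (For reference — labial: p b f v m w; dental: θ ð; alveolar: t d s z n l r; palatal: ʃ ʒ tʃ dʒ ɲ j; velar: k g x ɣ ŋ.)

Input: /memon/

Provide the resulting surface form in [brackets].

[mẽmõn]

Rule 1: /e/ after nasal /m/ → [ẽ]
Rule 1: /o/ after nasal /m/ → [õ]
After rule 1: mẽmõn
Rule 2: no segment meets the rule's conditions; no change.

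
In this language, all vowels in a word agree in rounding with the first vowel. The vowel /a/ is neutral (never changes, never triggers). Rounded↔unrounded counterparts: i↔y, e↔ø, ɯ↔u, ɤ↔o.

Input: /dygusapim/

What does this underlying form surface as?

/i/ harmonizes with /y/ ([+round]) → [y]

[dygusapym]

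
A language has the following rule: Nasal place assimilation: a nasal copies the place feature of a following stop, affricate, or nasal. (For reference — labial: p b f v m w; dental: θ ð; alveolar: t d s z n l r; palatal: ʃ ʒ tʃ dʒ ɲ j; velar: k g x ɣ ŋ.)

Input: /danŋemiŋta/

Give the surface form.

[daŋŋeminta]

/n/ before /ŋ/ (velar) → [ŋ]
/ŋ/ before /t/ (alveolar) → [n]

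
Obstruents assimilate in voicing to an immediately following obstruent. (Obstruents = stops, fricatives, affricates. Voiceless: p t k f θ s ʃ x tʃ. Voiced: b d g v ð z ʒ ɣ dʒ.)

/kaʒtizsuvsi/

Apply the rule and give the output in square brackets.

/ʒ/ before /t/ (voiceless) → [ʃ]
/z/ before /s/ (voiceless) → [s]
/v/ before /s/ (voiceless) → [f]

[kaʃtissufsi]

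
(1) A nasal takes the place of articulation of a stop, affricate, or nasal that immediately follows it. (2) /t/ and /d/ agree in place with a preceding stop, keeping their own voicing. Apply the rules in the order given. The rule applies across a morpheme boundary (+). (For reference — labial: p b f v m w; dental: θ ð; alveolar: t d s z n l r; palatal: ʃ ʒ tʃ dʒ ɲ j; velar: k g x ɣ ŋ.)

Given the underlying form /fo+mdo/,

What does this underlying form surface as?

Rule 1: /m/ before /d/ (alveolar) → [n]
After rule 1: fo+ndo
Rule 2: no segment meets the rule's conditions; no change.

[fo+ndo]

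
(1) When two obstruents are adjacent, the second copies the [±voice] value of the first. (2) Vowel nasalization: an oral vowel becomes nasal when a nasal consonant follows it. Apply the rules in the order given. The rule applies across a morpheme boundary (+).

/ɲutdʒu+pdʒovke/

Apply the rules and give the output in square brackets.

[ɲuttʃu+ptʃovge]

Rule 1: /dʒ/ after /t/ (voiceless) → [tʃ]
Rule 1: /dʒ/ after /p/ (voiceless) → [tʃ]
Rule 1: /k/ after /v/ (voiced) → [g]
After rule 1: ɲuttʃu+ptʃovge
Rule 2: no segment meets the rule's conditions; no change.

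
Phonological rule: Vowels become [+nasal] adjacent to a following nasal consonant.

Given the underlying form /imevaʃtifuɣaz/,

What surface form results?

[ĩmevaʃtifuɣaz]

/i/ before nasal /m/ → [ĩ]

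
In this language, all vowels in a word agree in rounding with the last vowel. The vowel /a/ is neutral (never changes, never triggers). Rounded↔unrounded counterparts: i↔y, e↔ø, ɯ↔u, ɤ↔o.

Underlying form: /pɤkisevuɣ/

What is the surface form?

[pokysøvuɣ]

/ɤ/ harmonizes with /u/ ([+round]) → [o]
/i/ harmonizes with /u/ ([+round]) → [y]
/e/ harmonizes with /u/ ([+round]) → [ø]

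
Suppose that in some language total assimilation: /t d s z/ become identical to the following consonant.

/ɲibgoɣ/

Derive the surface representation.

no segment meets the rule's conditions; no change.

[ɲibgoɣ]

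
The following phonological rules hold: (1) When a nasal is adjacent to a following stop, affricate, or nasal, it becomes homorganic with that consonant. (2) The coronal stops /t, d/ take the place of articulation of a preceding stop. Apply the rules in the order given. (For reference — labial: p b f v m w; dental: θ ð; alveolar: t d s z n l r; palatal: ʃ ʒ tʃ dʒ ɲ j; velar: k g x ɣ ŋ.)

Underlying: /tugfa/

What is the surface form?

Rule 1: no segment meets the rule's conditions; no change.
After rule 1: tugfa
Rule 2: no segment meets the rule's conditions; no change.

[tugfa]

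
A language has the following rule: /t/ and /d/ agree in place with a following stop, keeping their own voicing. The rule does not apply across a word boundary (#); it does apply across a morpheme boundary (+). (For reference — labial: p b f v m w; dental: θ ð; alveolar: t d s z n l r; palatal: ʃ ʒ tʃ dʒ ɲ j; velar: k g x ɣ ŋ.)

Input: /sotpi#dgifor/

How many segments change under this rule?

/t/ before /p/ (labial) → [p]
/d/ before /g/ (velar) → [g]
2 segments change.

2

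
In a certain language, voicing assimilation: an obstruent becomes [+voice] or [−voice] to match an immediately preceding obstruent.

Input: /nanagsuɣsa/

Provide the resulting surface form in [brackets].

[nanagzuɣza]

/s/ after /g/ (voiced) → [z]
/s/ after /ɣ/ (voiced) → [z]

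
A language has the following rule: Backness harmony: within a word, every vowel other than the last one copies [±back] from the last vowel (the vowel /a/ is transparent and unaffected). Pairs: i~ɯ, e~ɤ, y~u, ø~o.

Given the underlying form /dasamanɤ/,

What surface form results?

[dasamanɤ]

no segment meets the rule's conditions; no change.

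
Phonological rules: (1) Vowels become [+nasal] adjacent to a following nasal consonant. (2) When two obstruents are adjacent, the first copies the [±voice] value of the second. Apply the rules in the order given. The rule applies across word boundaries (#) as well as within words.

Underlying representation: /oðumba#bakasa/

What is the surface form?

[oðũmba#bakasa]

Rule 1: /u/ before nasal /m/ → [ũ]
After rule 1: oðũmba#bakasa
Rule 2: no segment meets the rule's conditions; no change.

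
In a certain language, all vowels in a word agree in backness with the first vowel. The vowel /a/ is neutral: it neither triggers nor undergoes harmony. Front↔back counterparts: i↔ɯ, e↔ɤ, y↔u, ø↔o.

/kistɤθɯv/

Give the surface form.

[kisteθiv]

/ɤ/ harmonizes with /i/ ([-back]) → [e]
/ɯ/ harmonizes with /i/ ([-back]) → [i]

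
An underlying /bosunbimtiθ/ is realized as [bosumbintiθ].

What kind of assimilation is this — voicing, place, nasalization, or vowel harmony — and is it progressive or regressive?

/n/→[m] /m/→[n].
Each target copies a feature from the following segment, so the direction is regressive.

place assimilation, regressive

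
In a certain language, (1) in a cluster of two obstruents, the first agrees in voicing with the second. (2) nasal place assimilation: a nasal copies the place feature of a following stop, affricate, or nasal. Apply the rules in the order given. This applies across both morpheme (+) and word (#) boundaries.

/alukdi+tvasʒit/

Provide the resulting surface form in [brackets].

[alugdi+dvazʒit]

Rule 1: /k/ before /d/ (voiced) → [g]
Rule 1: /t/ before /v/ (voiced) → [d]
Rule 1: /s/ before /ʒ/ (voiced) → [z]
After rule 1: alugdi+dvazʒit
Rule 2: no segment meets the rule's conditions; no change.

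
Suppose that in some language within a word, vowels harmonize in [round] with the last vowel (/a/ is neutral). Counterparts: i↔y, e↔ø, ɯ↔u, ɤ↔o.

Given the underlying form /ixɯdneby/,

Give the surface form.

/i/ harmonizes with /y/ ([+round]) → [y]
/ɯ/ harmonizes with /y/ ([+round]) → [u]
/e/ harmonizes with /y/ ([+round]) → [ø]

[yxudnøby]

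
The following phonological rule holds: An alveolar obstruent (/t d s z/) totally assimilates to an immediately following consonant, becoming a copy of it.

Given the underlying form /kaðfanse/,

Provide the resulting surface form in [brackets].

[kaðfanse]

no segment meets the rule's conditions; no change.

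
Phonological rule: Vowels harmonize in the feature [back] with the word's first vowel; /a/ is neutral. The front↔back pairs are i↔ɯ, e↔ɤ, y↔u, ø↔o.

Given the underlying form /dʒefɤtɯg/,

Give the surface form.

[dʒefetig]

/ɤ/ harmonizes with /e/ ([-back]) → [e]
/ɯ/ harmonizes with /e/ ([-back]) → [i]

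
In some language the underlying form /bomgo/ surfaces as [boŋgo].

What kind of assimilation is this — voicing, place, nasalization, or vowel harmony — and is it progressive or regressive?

/m/→[ŋ].
Each target copies a feature from the following segment, so the direction is regressive.

place assimilation, regressive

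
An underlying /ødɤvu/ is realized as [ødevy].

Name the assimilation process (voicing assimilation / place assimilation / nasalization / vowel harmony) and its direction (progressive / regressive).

/ɤ/→[e] /u/→[y].
Vowels agree with the first vowel, so the harmony is progressive.

vowel harmony, progressive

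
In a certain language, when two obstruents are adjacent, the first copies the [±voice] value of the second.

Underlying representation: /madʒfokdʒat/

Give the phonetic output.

/dʒ/ before /f/ (voiceless) → [tʃ]
/k/ before /dʒ/ (voiced) → [g]

[matʃfogdʒat]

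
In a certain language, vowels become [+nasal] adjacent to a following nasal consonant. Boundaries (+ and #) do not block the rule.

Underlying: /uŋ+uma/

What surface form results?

[ũŋ+ũma]

/u/ before nasal /ŋ/ → [ũ]
/u/ before nasal /m/ → [ũ]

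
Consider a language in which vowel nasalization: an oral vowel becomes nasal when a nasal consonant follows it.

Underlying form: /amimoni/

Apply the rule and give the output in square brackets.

/a/ before nasal /m/ → [ã]
/i/ before nasal /m/ → [ĩ]
/o/ before nasal /n/ → [õ]

[ãmĩmõni]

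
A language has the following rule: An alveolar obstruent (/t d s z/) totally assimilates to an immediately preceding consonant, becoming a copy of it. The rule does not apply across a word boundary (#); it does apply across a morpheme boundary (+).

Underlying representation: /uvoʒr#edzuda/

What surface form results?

[uvoʒr#edduda]

/z/ after /d/ → [d] (total assimilation)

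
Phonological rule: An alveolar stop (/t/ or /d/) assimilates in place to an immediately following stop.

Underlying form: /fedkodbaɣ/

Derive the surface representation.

[fegkobbaɣ]

/d/ before /k/ (velar) → [g]
/d/ before /b/ (labial) → [b]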